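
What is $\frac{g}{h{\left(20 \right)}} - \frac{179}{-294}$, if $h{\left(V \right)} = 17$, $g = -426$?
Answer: $- \frac{122201}{4998} \approx -24.45$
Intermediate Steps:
$\frac{g}{h{\left(20 \right)}} - \frac{179}{-294} = - \frac{426}{17} - \frac{179}{-294} = \left(-426\right) \frac{1}{17} - - \frac{179}{294} = - \frac{426}{17} + \frac{179}{294} = - \frac{122201}{4998}$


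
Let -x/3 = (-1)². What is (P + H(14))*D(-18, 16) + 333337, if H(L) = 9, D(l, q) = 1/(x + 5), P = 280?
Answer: 666963/2 ≈ 3.3348e+5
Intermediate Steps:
x = -3 (x = -3*(-1)² = -3*1 = -3)
D(l, q) = ½ (D(l, q) = 1/(-3 + 5) = 1/2 = ½)
(P + H(14))*D(-18, 16) + 333337 = (280 + 9)*(½) + 333337 = 289*(½) + 333337 = 289/2 + 333337 = 666963/2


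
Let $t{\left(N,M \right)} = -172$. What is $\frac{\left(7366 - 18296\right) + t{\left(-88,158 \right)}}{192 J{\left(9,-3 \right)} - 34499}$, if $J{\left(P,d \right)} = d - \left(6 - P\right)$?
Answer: $\frac{11102}{34499} \approx 0.32181$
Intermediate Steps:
$J{\left(P,d \right)} = -6 + P + d$ ($J{\left(P,d \right)} = d + \left(-6 + P\right) = -6 + P + d$)
$\frac{\left(7366 - 18296\right) + t{\left(-88,158 \right)}}{192 J{\left(9,-3 \right)} - 34499} = \frac{\left(7366 - 18296\right) - 172}{192 \left(-6 + 9 - 3\right) - 34499} = \frac{-10930 - 172}{192 \cdot 0 - 34499} = - \frac{11102}{0 - 34499} = - \frac{11102}{-34499} = \left(-11102\right) \left(- \frac{1}{34499}\right) = \frac{11102}{34499}$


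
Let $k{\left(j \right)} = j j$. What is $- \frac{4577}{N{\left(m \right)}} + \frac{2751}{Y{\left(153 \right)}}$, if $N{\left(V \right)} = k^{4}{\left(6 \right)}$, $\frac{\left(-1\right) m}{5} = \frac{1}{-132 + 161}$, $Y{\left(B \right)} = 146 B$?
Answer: $\frac{251021255}{2084403456} \approx 0.12043$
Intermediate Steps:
$m = - \frac{5}{29}$ ($m = - \frac{5}{-132 + 161} = - \frac{5}{29} \approx -0.17241$)
$k{\left(j \right)} = j^{2}$
$N{\left(V \right)} = 1679616$ ($N{\left(V \right)} = \left(6^{2}\right)^{4} = 36^{4} = 1679616$)
$- \frac{4577}{N{\left(m \right)}} + \frac{2751}{Y{\left(153 \right)}} = - \frac{4577}{1679616} + \frac{2751}{146 \cdot 153} = \left(-4577\right) \frac{1}{1679616} + \frac{2751}{22338} = - \frac{4577}{1679616} + 2751 \cdot \frac{1}{22338} = - \frac{4577}{1679616} + \frac{917}{7446} = \frac{251021255}{2084403456}$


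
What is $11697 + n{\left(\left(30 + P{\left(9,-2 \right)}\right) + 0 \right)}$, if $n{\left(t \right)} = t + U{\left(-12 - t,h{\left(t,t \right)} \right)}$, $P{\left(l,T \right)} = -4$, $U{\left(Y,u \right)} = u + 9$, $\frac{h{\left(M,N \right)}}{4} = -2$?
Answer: $11724$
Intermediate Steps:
$h{\left(M,N \right)} = -8$ ($h{\left(M,N \right)} = 4 \left(-2\right) = -8$)
$U{\left(Y,u \right)} = 9 + u$
$n{\left(t \right)} = 1 + t$ ($n{\left(t \right)} = t + \left(9 - 8\right) = t + 1 = 1 + t$)
$11697 + n{\left(\left(30 + P{\left(9,-2 \right)}\right) + 0 \right)} = 11697 + \left(1 + \left(\left(30 - 4\right) + 0\right)\right) = 11697 + \left(1 + \left(26 + 0\right)\right) = 11697 + \left(1 + 26\right) = 11697 + 27 = 11724$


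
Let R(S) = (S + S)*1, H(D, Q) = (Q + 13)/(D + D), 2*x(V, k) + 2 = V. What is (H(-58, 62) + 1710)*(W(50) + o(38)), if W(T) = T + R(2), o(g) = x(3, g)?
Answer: 21613065/232 ≈ 93160.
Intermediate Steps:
x(V, k) = -1 + V/2
o(g) = 1/2 (o(g) = -1 + (1/2)*3 = -1 + 3/2 = 1/2)
H(D, Q) = (13 + Q)/(2*D) (H(D, Q) = (13 + Q)/((2*D)) = (13 + Q)*(1/(2*D)) = (13 + Q)/(2*D))
R(S) = 2*S (R(S) = (2*S)*1 = 2*S)
W(T) = 4 + T (W(T) = T + 2*2 = T + 4 = 4 + T)
(H(-58, 62) + 1710)*(W(50) + o(38)) = ((1/2)*(13 + 62)/(-58) + 1710)*((4 + 50) + 1/2) = ((1/2)*(-1/58)*75 + 1710)*(54 + 1/2) = (-75/116 + 1710)*(109/2) = (198285/116)*(109/2) = 21613065/232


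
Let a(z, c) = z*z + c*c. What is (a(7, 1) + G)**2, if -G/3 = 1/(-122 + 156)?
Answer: 2879809/1156 ≈ 2491.2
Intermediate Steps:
a(z, c) = c**2 + z**2 (a(z, c) = z**2 + c**2 = c**2 + z**2)
G = -3/34 (G = -3/(-122 + 156) = -3/34 ≈ -0.088235)
(a(7, 1) + G)**2 = ((1**2 + 7**2) - 3/34)**2 = ((1 + 49) - 3/34)**2 = (50 - 3/34)**2 = (1697/34)**2 = 2879809/1156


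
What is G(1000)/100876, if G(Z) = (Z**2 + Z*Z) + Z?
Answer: 500250/25219 ≈ 19.836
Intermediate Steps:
G(Z) = Z + 2*Z**2 (G(Z) = (Z**2 + Z**2) + Z = 2*Z**2 + Z = Z + 2*Z**2)
G(1000)/100876 = (1000*(1 + 2*1000))/100876 = (1000*(1 + 2000))*(1/100876) = (1000*2001)*(1/100876) = 2001000*(1/100876) = 500250/25219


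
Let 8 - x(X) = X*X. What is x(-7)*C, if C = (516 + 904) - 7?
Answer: -57933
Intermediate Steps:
x(X) = 8 - X² (x(X) = 8 - X*X = 8 - X²)
C = 1413 (C = 1420 - 7 = 1413)
x(-7)*C = (8 - 1*(-7)²)*1413 = (8 - 1*49)*1413 = (8 - 49)*1413 = -41*1413 = -57933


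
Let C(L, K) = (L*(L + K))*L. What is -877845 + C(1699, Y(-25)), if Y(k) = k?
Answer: 4831292229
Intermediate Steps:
C(L, K) = L²*(K + L) (C(L, K) = (L*(K + L))*L = L²*(K + L))
-877845 + C(1699, Y(-25)) = -877845 + 1699²*(-25 + 1699) = -877845 + 2886601*1674 = -877845 + 4832170074 = 4831292229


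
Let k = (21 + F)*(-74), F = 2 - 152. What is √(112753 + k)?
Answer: √122299 ≈ 349.71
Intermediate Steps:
F = -150
k = 9546 (k = (21 - 150)*(-74) = -129*(-74) = 9546)
√(112753 + k) = √(112753 + 9546) = √122299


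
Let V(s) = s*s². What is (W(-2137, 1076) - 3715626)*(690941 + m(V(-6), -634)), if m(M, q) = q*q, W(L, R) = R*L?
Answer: -6573816985086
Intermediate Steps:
W(L, R) = L*R
V(s) = s³
m(M, q) = q²
(W(-2137, 1076) - 3715626)*(690941 + m(V(-6), -634)) = (-2137*1076 - 3715626)*(690941 + (-634)²) = (-2299412 - 3715626)*(690941 + 401956) = -6015038*1092897 = -6573816985086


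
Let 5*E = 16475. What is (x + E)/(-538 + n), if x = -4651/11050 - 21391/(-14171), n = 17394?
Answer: 516133028479/2639473454800 ≈ 0.19554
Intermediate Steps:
E = 3295 (E = (⅕)*16475 = 3295)
x = 170461229/156589550 (x = -4651*1/11050 - 21391*(-1/14171) = -4651/11050 + 21391/14171 = 170461229/156589550 ≈ 1.0886)
(x + E)/(-538 + n) = (170461229/156589550 + 3295)/(-538 + 17394) = (516133028479/156589550)/16856 = (516133028479/156589550)*(1/16856) = 516133028479/2639473454800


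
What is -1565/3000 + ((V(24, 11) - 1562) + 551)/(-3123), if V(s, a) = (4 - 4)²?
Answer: -13737/69400 ≈ -0.19794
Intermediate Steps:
V(s, a) = 0 (V(s, a) = 0² = 0)
-1565/3000 + ((V(24, 11) - 1562) + 551)/(-3123) = -1565/3000 + ((0 - 1562) + 551)/(-3123) = -1565*1/3000 + (-1562 + 551)*(-1/3123) = -313/600 - 1011*(-1/3123) = -313/600 + 337/1041 = -13737/69400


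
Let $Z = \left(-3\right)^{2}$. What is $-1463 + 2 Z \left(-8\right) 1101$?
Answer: $-160007$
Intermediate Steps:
$Z = 9$
$-1463 + 2 Z \left(-8\right) 1101 = -1463 + 2 \cdot 9 \left(-8\right) 1101 = -1463 + 18 \left(-8\right) 1101 = -1463 - 158544 = -160007$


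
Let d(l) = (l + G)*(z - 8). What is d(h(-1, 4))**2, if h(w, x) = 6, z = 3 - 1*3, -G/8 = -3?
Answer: 57600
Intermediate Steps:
G = 24 (G = -8*(-3) = 24)
z = 0 (z = 3 - 3 = 0)
d(l) = -192 - 8*l (d(l) = (l + 24)*(0 - 8) = (24 + l)*(-8) = -192 - 8*l)
d(h(-1, 4))**2 = (-192 - 8*6)**2 = (-192 - 48)**2 = (-240)**2 = 57600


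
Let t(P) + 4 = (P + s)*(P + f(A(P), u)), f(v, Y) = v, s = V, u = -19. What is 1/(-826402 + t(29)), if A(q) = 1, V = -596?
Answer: -1/843416 ≈ -1.1857e-6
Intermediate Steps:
s = -596
t(P) = -4 + (1 + P)*(-596 + P) (t(P) = -4 + (P - 596)*(P + 1) = -4 + (-596 + P)*(1 + P) = -4 + (1 + P)*(-596 + P))
1/(-826402 + t(29)) = 1/(-826402 + (-600 + 29² - 595*29)) = 1/(-826402 + (-600 + 841 - 17255)) = 1/(-826402 - 17014) = 1/(-843416) = -1/843416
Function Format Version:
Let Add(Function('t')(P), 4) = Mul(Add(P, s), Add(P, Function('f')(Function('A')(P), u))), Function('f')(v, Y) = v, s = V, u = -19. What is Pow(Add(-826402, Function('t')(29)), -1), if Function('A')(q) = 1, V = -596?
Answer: Rational(-1, 843416) ≈ -1.1857e-6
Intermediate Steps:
s = -596
Function('t')(P) = Add(-4, Mul(Add(1, P), Add(-596, P))) (Function('t')(P) = Add(-4, Mul(Add(P, -596), Add(P, 1))) = Add(-4, Mul(Add(-596, P), Add(1, P))) = Add(-4, Mul(Add(1, P), Add(-596, P))))
Pow(Add(-826402, Function('t')(29)), -1) = Pow(Add(-826402, Add(-600, Pow(29, 2), Mul(-595, 29))), -1) = Pow(Add(-826402, Add(-600, 841, -17255)), -1) = Pow(Add(-826402, -17014), -1) = Pow(-843416, -1) = Rational(-1, 843416)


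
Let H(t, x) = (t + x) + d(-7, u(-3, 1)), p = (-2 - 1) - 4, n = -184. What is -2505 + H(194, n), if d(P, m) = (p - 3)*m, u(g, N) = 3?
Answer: -2525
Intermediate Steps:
p = -7 (p = -3 - 4 = -7)
d(P, m) = -10*m (d(P, m) = (-7 - 3)*m = -10*m)
H(t, x) = -30 + t + x (H(t, x) = (t + x) - 10*3 = (t + x) - 30 = -30 + t + x)
-2505 + H(194, n) = -2505 + (-30 + 194 - 184) = -2505 - 20 = -2525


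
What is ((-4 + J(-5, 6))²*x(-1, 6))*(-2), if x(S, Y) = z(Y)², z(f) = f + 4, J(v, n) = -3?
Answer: -9800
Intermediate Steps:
z(f) = 4 + f
x(S, Y) = (4 + Y)²
((-4 + J(-5, 6))²*x(-1, 6))*(-2) = ((-4 - 3)²*(4 + 6)²)*(-2) = ((-7)²*10²)*(-2) = (49*100)*(-2) = 4900*(-2) = -9800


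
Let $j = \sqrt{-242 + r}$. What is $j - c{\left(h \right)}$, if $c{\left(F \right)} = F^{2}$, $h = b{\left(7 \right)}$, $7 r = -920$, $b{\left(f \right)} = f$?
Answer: $-49 + \frac{i \sqrt{18298}}{7} \approx -49.0 + 19.324 i$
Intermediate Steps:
$r = - \frac{920}{7}$ ($r = \frac{1}{7} \left(-920\right) = - \frac{920}{7} \approx -131.43$)
$h = 7$
$j = \frac{i \sqrt{18298}}{7}$ ($j = \sqrt{-242 - \frac{920}{7}} = \sqrt{- \frac{2614}{7}} = \frac{i \sqrt{18298}}{7} \approx 19.324 i$)
$j - c{\left(h \right)} = \frac{i \sqrt{18298}}{7} - 7^{2} = \frac{i \sqrt{18298}}{7} - 49 = -49 + \frac{i \sqrt{18298}}{7}$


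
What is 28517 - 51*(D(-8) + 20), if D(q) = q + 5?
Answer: 27650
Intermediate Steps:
D(q) = 5 + q
28517 - 51*(D(-8) + 20) = 28517 - 51*((5 - 8) + 20) = 28517 - 51*(-3 + 20) = 28517 - 51*17 = 28517 - 1*867 = 28517 - 867 = 27650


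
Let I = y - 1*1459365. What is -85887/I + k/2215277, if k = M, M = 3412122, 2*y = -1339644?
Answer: 2485103100171/1572246329933 ≈ 1.5806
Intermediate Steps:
y = -669822 (y = (½)*(-1339644) = -669822)
I = -2129187 (I = -669822 - 1*1459365 = -669822 - 1459365 = -2129187)
k = 3412122
-85887/I + k/2215277 = -85887/(-2129187) + 3412122/2215277 = -85887*(-1/2129187) + 3412122*(1/2215277) = 28629/709729 + 3412122/2215277 = 2485103100171/1572246329933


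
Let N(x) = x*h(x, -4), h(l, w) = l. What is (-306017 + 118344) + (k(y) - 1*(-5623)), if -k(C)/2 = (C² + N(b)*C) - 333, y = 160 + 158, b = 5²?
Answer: -781132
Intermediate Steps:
b = 25
N(x) = x² (N(x) = x*x = x²)
y = 318
k(C) = 666 - 1250*C - 2*C² (k(C) = -2*((C² + 25²*C) - 333) = -2*((C² + 625*C) - 333) = -2*(-333 + C² + 625*C) = 666 - 1250*C - 2*C²)
(-306017 + 118344) + (k(y) - 1*(-5623)) = (-306017 + 118344) + ((666 - 1250*318 - 2*318²) - 1*(-5623)) = -187673 + ((666 - 397500 - 2*101124) + 5623) = -187673 + ((666 - 397500 - 202248) + 5623) = -187673 + (-599082 + 5623) = -187673 - 593459 = -781132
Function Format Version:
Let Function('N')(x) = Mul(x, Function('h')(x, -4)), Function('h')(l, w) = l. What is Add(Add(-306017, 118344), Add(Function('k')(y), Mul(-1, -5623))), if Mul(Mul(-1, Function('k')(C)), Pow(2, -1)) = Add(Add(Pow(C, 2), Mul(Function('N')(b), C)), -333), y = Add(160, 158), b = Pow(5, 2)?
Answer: -781132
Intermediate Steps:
b = 25
Function('N')(x) = Pow(x, 2) (Function('N')(x) = Mul(x, x) = Pow(x, 2))
y = 318
Function('k')(C) = Add(666, Mul(-1250, C), Mul(-2, Pow(C, 2))) (Function('k')(C) = Mul(-2, Add(Add(Pow(C, 2), Mul(Pow(25, 2), C)), -333)) = Mul(-2, Add(Add(Pow(C, 2), Mul(625, C)), -333)) = Mul(-2, Add(-333, Pow(C, 2), Mul(625, C))) = Add(666, Mul(-1250, C), Mul(-2, Pow(C, 2))))
Add(Add(-306017, 118344), Add(Function('k')(y), Mul(-1, -5623))) = Add(Add(-306017, 118344), Add(Add(666, Mul(-1250, 318), Mul(-2, Pow(318, 2))), Mul(-1, -5623))) = Add(-187673, Add(Add(666, -397500, Mul(-2, 101124)), 5623)) = Add(-187673, Add(Add(666, -397500, -202248), 5623)) = Add(-187673, Add(-599082, 5623)) = Add(-187673, -593459) = -781132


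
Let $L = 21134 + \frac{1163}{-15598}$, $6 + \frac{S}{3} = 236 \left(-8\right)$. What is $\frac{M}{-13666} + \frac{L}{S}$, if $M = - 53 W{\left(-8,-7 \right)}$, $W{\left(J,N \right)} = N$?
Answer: $- \frac{756306067585}{201864667796} \approx -3.7466$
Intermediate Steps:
$S = -5682$ ($S = -18 + 3 \cdot 236 \left(-8\right) = -18 + 3 \left(-1888\right) = -18 - 5664 = -5682$)
$M = 371$ ($M = \left(-53\right) \left(-7\right) = 371$)
$L = \frac{329646969}{15598}$ ($L = 21134 + 1163 \left(- \frac{1}{15598}\right) = 21134 - \frac{1163}{15598} = \frac{329646969}{15598} \approx 21134.0$)
$\frac{M}{-13666} + \frac{L}{S} = \frac{371}{-13666} + \frac{329646969}{15598 \left(-5682\right)} = 371 \left(- \frac{1}{13666}\right) + \frac{329646969}{15598} \left(- \frac{1}{5682}\right) = - \frac{371}{13666} - \frac{109882323}{29542612} = - \frac{756306067585}{201864667796}$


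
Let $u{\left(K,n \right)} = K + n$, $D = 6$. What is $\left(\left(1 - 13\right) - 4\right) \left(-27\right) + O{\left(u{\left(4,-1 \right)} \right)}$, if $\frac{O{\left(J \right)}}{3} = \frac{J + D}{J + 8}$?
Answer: $\frac{4779}{11} \approx 434.45$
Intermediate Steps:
$O{\left(J \right)} = \frac{3 \left(6 + J\right)}{8 + J}$ ($O{\left(J \right)} = 3 \frac{J + 6}{J + 8} = 3 \frac{6 + J}{8 + J} = \frac{3 \left(6 + J\right)}{8 + J}$)
$\left(\left(1 - 13\right) - 4\right) \left(-27\right) + O{\left(u{\left(4,-1 \right)} \right)} = \left(\left(1 - 13\right) - 4\right) \left(-27\right) + \frac{3 \left(6 + \left(4 - 1\right)\right)}{8 + \left(4 - 1\right)} = \left(-12 - 4\right) \left(-27\right) + \frac{3 \left(6 + 3\right)}{8 + 3} = \left(-16\right) \left(-27\right) + 3 \cdot \frac{1}{11} \cdot 9 = 432 + 3 \cdot \frac{1}{11} \cdot 9 = 432 + \frac{27}{11} = \frac{4779}{11}$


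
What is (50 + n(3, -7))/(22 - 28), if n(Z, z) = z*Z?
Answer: -29/6 ≈ -4.8333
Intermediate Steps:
n(Z, z) = Z*z
(50 + n(3, -7))/(22 - 28) = (50 + 3*(-7))/(22 - 28) = (50 - 21)/(-6) = 29*(-1/6) = -29/6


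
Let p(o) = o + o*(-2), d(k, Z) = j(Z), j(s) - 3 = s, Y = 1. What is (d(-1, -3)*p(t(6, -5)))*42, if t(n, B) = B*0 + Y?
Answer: 0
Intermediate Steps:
j(s) = 3 + s
d(k, Z) = 3 + Z
t(n, B) = 1 (t(n, B) = B*0 + 1 = 0 + 1 = 1)
p(o) = -o (p(o) = o - 2*o = -o)
(d(-1, -3)*p(t(6, -5)))*42 = ((3 - 3)*(-1*1))*42 = (0*(-1))*42 = 0*42 = 0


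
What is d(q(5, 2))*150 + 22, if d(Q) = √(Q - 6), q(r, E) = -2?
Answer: 22 + 300*I*√2 ≈ 22.0 + 424.26*I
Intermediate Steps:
d(Q) = √(-6 + Q)
d(q(5, 2))*150 + 22 = √(-6 - 2)*150 + 22 = √(-8)*150 + 22 = (2*I*√2)*150 + 22 = 300*I*√2 + 22 = 22 + 300*I*√2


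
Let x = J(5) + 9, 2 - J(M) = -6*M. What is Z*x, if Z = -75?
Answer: -3075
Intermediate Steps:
J(M) = 2 + 6*M (J(M) = 2 - (-6)*M = 2 + 6*M)
x = 41 (x = (2 + 6*5) + 9 = (2 + 30) + 9 = 32 + 9 = 41)
Z*x = -75*41 = -3075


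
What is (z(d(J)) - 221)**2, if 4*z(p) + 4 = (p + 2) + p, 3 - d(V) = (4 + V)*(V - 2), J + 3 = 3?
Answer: 46656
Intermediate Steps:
J = 0 (J = -3 + 3 = 0)
d(V) = 3 - (-2 + V)*(4 + V) (d(V) = 3 - (4 + V)*(V - 2) = 3 - (4 + V)*(-2 + V) = 3 - (-2 + V)*(4 + V))
z(p) = -1/2 + p/2 (z(p) = -1 + ((p + 2) + p)/4 = -1 + ((2 + p) + p)/4 = -1 + (2 + 2*p)/4 = -1 + (1/2 + p/2) = -1/2 + p/2)
(z(d(J)) - 221)**2 = ((-1/2 + (11 - 1*0**2 - 2*0)/2) - 221)**2 = ((-1/2 + (11 - 1*0 + 0)/2) - 221)**2 = ((-1/2 + (11 + 0 + 0)/2) - 221)**2 = ((-1/2 + (1/2)*11) - 221)**2 = ((-1/2 + 11/2) - 221)**2 = (5 - 221)**2 = (-216)**2 = 46656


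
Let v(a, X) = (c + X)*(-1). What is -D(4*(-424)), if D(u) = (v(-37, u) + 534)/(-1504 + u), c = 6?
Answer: 139/200 ≈ 0.69500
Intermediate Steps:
v(a, X) = -6 - X (v(a, X) = (6 + X)*(-1) = -6 - X)
D(u) = (528 - u)/(-1504 + u) (D(u) = ((-6 - u) + 534)/(-1504 + u) = (528 - u)/(-1504 + u))
-D(4*(-424)) = -(528 - 4*(-424))/(-1504 + 4*(-424)) = -(528 - 1*(-1696))/(-1504 - 1696) = -(528 + 1696)/(-3200) = -(-1)*2224/3200 = -1*(-139/200) = 139/200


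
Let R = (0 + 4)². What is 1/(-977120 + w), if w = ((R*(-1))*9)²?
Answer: -1/956384 ≈ -1.0456e-6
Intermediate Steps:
R = 16 (R = 4² = 16)
w = 20736 (w = ((16*(-1))*9)² = (-16*9)² = (-144)² = 20736)
1/(-977120 + w) = 1/(-977120 + 20736) = 1/(-956384) = -1/956384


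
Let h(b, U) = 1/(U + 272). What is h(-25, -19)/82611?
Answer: 1/20900583 ≈ 4.7846e-8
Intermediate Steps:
h(b, U) = 1/(272 + U)
h(-25, -19)/82611 = 1/((272 - 19)*82611) = (1/82611)/253 = (1/253)*(1/82611) = 1/20900583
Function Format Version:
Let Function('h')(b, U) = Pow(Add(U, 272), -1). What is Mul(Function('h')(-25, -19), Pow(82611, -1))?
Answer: Rational(1, 20900583) ≈ 4.7846e-8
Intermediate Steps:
Function('h')(b, U) = Pow(Add(272, U), -1)
Mul(Function('h')(-25, -19), Pow(82611, -1)) = Mul(Pow(Add(272, -19), -1), Pow(82611, -1)) = Mul(Pow(253, -1), Rational(1, 82611)) = Mul(Rational(1, 253), Rational(1, 82611)) = Rational(1, 20900583)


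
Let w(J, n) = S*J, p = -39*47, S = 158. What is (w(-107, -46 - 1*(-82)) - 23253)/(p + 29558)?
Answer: -40159/27725 ≈ -1.4485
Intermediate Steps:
p = -1833
w(J, n) = 158*J
(w(-107, -46 - 1*(-82)) - 23253)/(p + 29558) = (158*(-107) - 23253)/(-1833 + 29558) = (-16906 - 23253)/27725 = -40159*1/27725 = -40159/27725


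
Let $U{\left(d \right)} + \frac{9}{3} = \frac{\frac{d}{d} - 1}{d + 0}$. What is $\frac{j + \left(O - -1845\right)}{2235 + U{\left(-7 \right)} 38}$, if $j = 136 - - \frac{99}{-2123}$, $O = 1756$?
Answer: $\frac{721232}{409353} \approx 1.7619$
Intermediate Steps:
$U{\left(d \right)} = -3$ ($U{\left(d \right)} = -3 + \frac{\frac{d}{d} - 1}{d + 0} = -3 + \frac{1 - 1}{d} = -3 + \frac{0}{d} = -3 + 0 = -3$)
$j = \frac{26239}{193}$ ($j = 136 - \left(-99\right) \left(- \frac{1}{2123}\right) = 136 - \frac{9}{193} = \frac{26239}{193} \approx 135.95$)
$\frac{j + \left(O - -1845\right)}{2235 + U{\left(-7 \right)} 38} = \frac{\frac{26239}{193} + \left(1756 - -1845\right)}{2235 - 114} = \frac{\frac{26239}{193} + \left(1756 + 1845\right)}{2235 - 114} = \frac{\frac{26239}{193} + 3601}{2121} = \frac{721232}{193} \cdot \frac{1}{2121} = \frac{721232}{409353}$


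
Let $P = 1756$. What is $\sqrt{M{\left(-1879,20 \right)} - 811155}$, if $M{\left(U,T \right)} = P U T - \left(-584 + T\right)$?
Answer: $i \sqrt{66801071} \approx 8173.2 i$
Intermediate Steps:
$M{\left(U,T \right)} = 584 - T + 1756 T U$ ($M{\left(U,T \right)} = 1756 U T - \left(-584 + T\right) = 1756 T U - \left(-584 + T\right) = 584 - T + 1756 T U$)
$\sqrt{M{\left(-1879,20 \right)} - 811155} = \sqrt{\left(584 - 20 + 1756 \cdot 20 \left(-1879\right)\right) - 811155} = \sqrt{\left(584 - 20 - 65990480\right) - 811155} = \sqrt{-65989916 - 811155} = \sqrt{-66801071} = i \sqrt{66801071}$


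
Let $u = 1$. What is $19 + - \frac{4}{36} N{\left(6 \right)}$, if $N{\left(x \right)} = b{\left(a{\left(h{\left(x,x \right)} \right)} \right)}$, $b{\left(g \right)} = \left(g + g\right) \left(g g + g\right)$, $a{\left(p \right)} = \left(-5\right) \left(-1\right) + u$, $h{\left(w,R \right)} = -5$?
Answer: $-37$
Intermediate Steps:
$a{\left(p \right)} = 6$ ($a{\left(p \right)} = \left(-5\right) \left(-1\right) + 1 = 5 + 1 = 6$)
$b{\left(g \right)} = 2 g \left(g + g^{2}\right)$ ($b{\left(g \right)} = 2 g \left(g^{2} + g\right) = 2 g \left(g + g^{2}\right)$)
$N{\left(x \right)} = 504$ ($N{\left(x \right)} = 2 \cdot 6^{2} \left(1 + 6\right) = 2 \cdot 36 \cdot 7 = 504$)
$19 + - \frac{4}{36} N{\left(6 \right)} = 19 + - \frac{4}{36} \cdot 504 = 19 + \left(-4\right) \frac{1}{36} \cdot 504 = 19 - 56 = -37$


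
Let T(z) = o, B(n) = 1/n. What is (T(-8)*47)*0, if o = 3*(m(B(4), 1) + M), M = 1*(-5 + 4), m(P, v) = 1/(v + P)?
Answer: 0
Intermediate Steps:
m(P, v) = 1/(P + v)
M = -1 (M = 1*(-1) = -1)
o = -⅗ (o = 3*(1/(1/4 + 1) - 1) = 3*(1/(¼ + 1) - 1) = 3*(1/(5/4) - 1) = 3*(⅘ - 1) = 3*(-⅕) = -⅗ ≈ -0.60000)
T(z) = -⅗
(T(-8)*47)*0 = -⅗*47*0 = -141/5*0 = 0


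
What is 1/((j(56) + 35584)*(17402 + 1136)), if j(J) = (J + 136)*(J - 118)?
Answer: 1/438979840 ≈ 2.2780e-9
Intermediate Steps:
j(J) = (-118 + J)*(136 + J) (j(J) = (136 + J)*(-118 + J) = (-118 + J)*(136 + J))
1/((j(56) + 35584)*(17402 + 1136)) = 1/(((-16048 + 56² + 18*56) + 35584)*(17402 + 1136)) = 1/(((-16048 + 3136 + 1008) + 35584)*18538) = 1/((-11904 + 35584)*18538) = 1/(23680*18538) = 1/438979840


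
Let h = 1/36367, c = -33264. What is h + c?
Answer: -1209711887/36367 ≈ -33264.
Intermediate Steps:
h = 1/36367 ≈ 2.7497e-5
h + c = 1/36367 - 33264 = -1209711887/36367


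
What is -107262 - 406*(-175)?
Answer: -36212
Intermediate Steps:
-107262 - 406*(-175) = -107262 + 71050 = -36212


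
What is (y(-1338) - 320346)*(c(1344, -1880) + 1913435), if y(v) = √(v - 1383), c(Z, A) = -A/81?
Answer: -5516718153310/9 + 154990115*I*√2721/81 ≈ -6.1297e+11 + 9.9812e+7*I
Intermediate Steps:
c(Z, A) = -A/81 (c(Z, A) = -A*(1/81) = -A/81)
y(v) = √(-1383 + v)
(y(-1338) - 320346)*(c(1344, -1880) + 1913435) = (√(-1383 - 1338) - 320346)*(-1/81*(-1880) + 1913435) = (√(-2721) - 320346)*(1880/81 + 1913435) = (I*√2721 - 320346)*(154990115/81) = (-320346 + I*√2721)*(154990115/81) = -5516718153310/9 + 154990115*I*√2721/81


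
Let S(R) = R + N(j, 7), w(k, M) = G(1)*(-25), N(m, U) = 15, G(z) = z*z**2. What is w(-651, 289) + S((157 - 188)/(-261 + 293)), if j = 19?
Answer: -351/32 ≈ -10.969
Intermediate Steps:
G(z) = z**3
w(k, M) = -25 (w(k, M) = 1**3*(-25) = 1*(-25) = -25)
S(R) = 15 + R (S(R) = R + 15 = 15 + R)
w(-651, 289) + S((157 - 188)/(-261 + 293)) = -25 + (15 + (157 - 188)/(-261 + 293)) = -25 + (15 - 31/32) = -25 + 449/32 = -351/32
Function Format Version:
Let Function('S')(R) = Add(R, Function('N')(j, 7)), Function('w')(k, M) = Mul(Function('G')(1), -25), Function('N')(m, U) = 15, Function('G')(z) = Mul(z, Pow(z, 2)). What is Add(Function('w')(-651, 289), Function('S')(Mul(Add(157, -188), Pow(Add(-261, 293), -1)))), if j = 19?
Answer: Rational(-351, 32) ≈ -10.969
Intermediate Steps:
Function('G')(z) = Pow(z, 3)
Function('w')(k, M) = -25 (Function('w')(k, M) = Mul(Pow(1, 3), -25) = Mul(1, -25) = -25)
Function('S')(R) = Add(15, R) (Function('S')(R) = Add(R, 15) = Add(15, R))
Add(Function('w')(-651, 289), Function('S')(Mul(Add(157, -188), Pow(Add(-261, 293), -1)))) = Add(-25, Add(15, Mul(Add(157, -188), Pow(Add(-261, 293), -1)))) = Add(-25, Add(15, Mul(-31, Pow(32, -1)))) = Add(-25, Add(15, Mul(-31, Rational(1, 32)))) = Add(-25, Add(15, Rational(-31, 32))) = Add(-25, Rational(449, 32)) = Rational(-351, 32)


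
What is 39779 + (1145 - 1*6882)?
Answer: 34042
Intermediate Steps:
39779 + (1145 - 1*6882) = 39779 + (1145 - 6882) = 39779 - 5737 = 34042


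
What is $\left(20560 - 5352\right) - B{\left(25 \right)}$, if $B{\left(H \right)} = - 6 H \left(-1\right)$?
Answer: $15058$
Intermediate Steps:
$B{\left(H \right)} = 6 H$
$\left(20560 - 5352\right) - B{\left(25 \right)} = \left(20560 - 5352\right) - 6 \cdot 25 = 15208 - 150 = 15058$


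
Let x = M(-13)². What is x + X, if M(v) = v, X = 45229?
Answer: 45398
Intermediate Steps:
x = 169 (x = (-13)² = 169)
x + X = 169 + 45229 = 45398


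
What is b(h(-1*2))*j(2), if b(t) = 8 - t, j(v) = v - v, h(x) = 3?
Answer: 0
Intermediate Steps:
j(v) = 0
b(h(-1*2))*j(2) = (8 - 1*3)*0 = (8 - 3)*0 = 5*0 = 0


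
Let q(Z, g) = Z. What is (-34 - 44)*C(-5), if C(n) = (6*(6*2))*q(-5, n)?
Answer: 28080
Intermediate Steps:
C(n) = -360 (C(n) = (6*(6*2))*(-5) = (6*12)*(-5) = 72*(-5) = -360)
(-34 - 44)*C(-5) = (-34 - 44)*(-360) = -78*(-360) = 28080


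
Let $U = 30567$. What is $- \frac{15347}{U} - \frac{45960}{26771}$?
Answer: $- \frac{1815713857}{818309157} \approx -2.2189$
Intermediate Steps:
$- \frac{15347}{U} - \frac{45960}{26771} = - \frac{15347}{30567} - \frac{45960}{26771} = - \frac{1815713857}{818309157}$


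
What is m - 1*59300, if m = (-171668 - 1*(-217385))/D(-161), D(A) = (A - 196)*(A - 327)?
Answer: -491950623/8296 ≈ -59300.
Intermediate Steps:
D(A) = (-327 + A)*(-196 + A) (D(A) = (-196 + A)*(-327 + A) = (-327 + A)*(-196 + A))
m = 2177/8296 (m = (-171668 - 1*(-217385))/(64092 + (-161)² - 523*(-161)) = (-171668 + 217385)/(64092 + 25921 + 84203) = 45717/174216 = 45717*(1/174216) = 2177/8296 ≈ 0.26242)
m - 1*59300 = 2177/8296 - 1*59300 = 2177/8296 - 59300 = -491950623/8296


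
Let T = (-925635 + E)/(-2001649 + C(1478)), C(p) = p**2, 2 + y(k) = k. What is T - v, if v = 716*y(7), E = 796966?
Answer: -654677969/182835 ≈ -3580.7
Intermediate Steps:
y(k) = -2 + k
v = 3580 (v = 716*(-2 + 7) = 716*5 = 3580)
T = -128669/182835 (T = (-925635 + 796966)/(-2001649 + 1478**2) = -128669/(-2001649 + 2184484) = -128669/182835 ≈ -0.70374)
T - v = -128669/182835 - 1*3580 = -128669/182835 - 3580 = -654677969/182835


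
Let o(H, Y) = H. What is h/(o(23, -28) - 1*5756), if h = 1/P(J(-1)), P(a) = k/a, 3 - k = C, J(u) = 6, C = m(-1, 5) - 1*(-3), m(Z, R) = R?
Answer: 2/9555 ≈ 0.00020931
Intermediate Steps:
C = 8 (C = 5 - 1*(-3) = 5 + 3 = 8)
k = -5 (k = 3 - 1*8 = 3 - 8 = -5)
P(a) = -5/a
h = -6/5 (h = 1/(-5/6) = 1/(-5*⅙) = 1/(-⅚) = -6/5 ≈ -1.2000)
h/(o(23, -28) - 1*5756) = -6/5/(23 - 1*5756) = -6/5/(23 - 5756) = -6/5/(-5733) = -1/5733*(-6/5) = 2/9555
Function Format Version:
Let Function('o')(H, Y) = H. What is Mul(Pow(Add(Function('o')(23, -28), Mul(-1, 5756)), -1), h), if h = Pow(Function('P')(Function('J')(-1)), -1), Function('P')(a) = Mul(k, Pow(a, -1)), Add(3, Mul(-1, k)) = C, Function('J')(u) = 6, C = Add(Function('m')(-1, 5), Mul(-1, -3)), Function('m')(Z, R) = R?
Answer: Rational(2, 9555) ≈ 0.00020931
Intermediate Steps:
C = 8 (C = Add(5, Mul(-1, -3)) = Add(5, 3) = 8)
k = -5 (k = Add(3, Mul(-1, 8)) = Add(3, -8) = -5)
Function('P')(a) = Mul(-5, Pow(a, -1))
h = Rational(-6, 5) (h = Pow(Mul(-5, Pow(6, -1)), -1) = Pow(Mul(-5, Rational(1, 6)), -1) = Pow(Rational(-5, 6), -1) = Rational(-6, 5) ≈ -1.2000)
Mul(Pow(Add(Function('o')(23, -28), Mul(-1, 5756)), -1), h) = Mul(Pow(Add(23, Mul(-1, 5756)), -1), Rational(-6, 5)) = Mul(Pow(Add(23, -5756), -1), Rational(-6, 5)) = Mul(Pow(-5733, -1), Rational(-6, 5)) = Mul(Rational(-1, 5733), Rational(-6, 5)) = Rational(2, 9555)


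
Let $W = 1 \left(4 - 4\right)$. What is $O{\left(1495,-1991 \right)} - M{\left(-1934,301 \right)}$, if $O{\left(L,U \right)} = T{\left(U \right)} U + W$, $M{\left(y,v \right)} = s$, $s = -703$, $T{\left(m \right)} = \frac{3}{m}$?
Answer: $706$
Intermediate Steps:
$W = 0$ ($W = 1 \cdot 0 = 0$)
$M{\left(y,v \right)} = -703$
$O{\left(L,U \right)} = 3$ ($O{\left(L,U \right)} = \frac{3}{U} U + 0 = 3 + 0 = 3$)
$O{\left(1495,-1991 \right)} - M{\left(-1934,301 \right)} = 3 - -703 = 3 + 703 = 706$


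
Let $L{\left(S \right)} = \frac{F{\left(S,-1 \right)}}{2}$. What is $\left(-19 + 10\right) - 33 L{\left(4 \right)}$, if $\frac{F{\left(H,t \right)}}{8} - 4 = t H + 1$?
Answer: $-141$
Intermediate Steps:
$F{\left(H,t \right)} = 40 + 8 H t$ ($F{\left(H,t \right)} = 32 + 8 \left(t H + 1\right) = 32 + 8 \left(H t + 1\right) = 32 + 8 \left(1 + H t\right) = 32 + \left(8 + 8 H t\right) = 40 + 8 H t$)
$L{\left(S \right)} = 20 - 4 S$ ($L{\left(S \right)} = \frac{40 + 8 S \left(-1\right)}{2} = \left(40 - 8 S\right) \frac{1}{2} = 20 - 4 S$)
$\left(-19 + 10\right) - 33 L{\left(4 \right)} = \left(-19 + 10\right) - 33 \left(20 - 16\right) = -9 - 33 \left(20 - 16\right) = -9 - 132 = -141$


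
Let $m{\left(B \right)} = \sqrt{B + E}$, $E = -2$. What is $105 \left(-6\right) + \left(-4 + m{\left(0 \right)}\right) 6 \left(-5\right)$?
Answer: $-510 - 30 i \sqrt{2} \approx -510.0 - 42.426 i$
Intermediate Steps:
$m{\left(B \right)} = \sqrt{-2 + B}$ ($m{\left(B \right)} = \sqrt{B - 2} = \sqrt{-2 + B}$)
$105 \left(-6\right) + \left(-4 + m{\left(0 \right)}\right) 6 \left(-5\right) = 105 \left(-6\right) + \left(-4 + \sqrt{-2 + 0}\right) 6 \left(-5\right) = -630 + \left(-4 + \sqrt{-2}\right) \left(-30\right) = -630 + \left(-4 + i \sqrt{2}\right) \left(-30\right) = -630 + \left(120 - 30 i \sqrt{2}\right) = -510 - 30 i \sqrt{2}$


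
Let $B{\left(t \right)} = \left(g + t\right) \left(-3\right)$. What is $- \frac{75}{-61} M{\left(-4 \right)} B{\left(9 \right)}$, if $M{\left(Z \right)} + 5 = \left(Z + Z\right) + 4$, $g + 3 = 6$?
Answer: $\frac{24300}{61} \approx 398.36$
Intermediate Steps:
$g = 3$ ($g = -3 + 6 = 3$)
$B{\left(t \right)} = -9 - 3 t$ ($B{\left(t \right)} = \left(3 + t\right) \left(-3\right) = -9 - 3 t$)
$M{\left(Z \right)} = -1 + 2 Z$ ($M{\left(Z \right)} = -5 + \left(\left(Z + Z\right) + 4\right) = -5 + \left(2 Z + 4\right) = -5 + \left(4 + 2 Z\right) = -1 + 2 Z$)
$- \frac{75}{-61} M{\left(-4 \right)} B{\left(9 \right)} = - \frac{75}{-61} \left(-1 + 2 \left(-4\right)\right) \left(-9 - 27\right) = \left(-75\right) \left(- \frac{1}{61}\right) \left(-1 - 8\right) \left(-9 - 27\right) = \frac{75}{61} \left(-9\right) \left(-36\right) = \left(- \frac{675}{61}\right) \left(-36\right) = \frac{24300}{61}$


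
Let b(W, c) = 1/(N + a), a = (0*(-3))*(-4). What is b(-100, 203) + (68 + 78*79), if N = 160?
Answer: 996801/160 ≈ 6230.0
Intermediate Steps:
a = 0 (a = 0*(-4) = 0)
b(W, c) = 1/160 (b(W, c) = 1/(160 + 0) = 1/160)
b(-100, 203) + (68 + 78*79) = 1/160 + (68 + 78*79) = 1/160 + (68 + 6162) = 1/160 + 6230 = 996801/160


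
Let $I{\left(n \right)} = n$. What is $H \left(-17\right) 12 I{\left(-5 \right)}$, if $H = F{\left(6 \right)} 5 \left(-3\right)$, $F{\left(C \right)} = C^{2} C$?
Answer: $-3304800$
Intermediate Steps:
$F{\left(C \right)} = C^{3}$
$H = -3240$ ($H = 6^{3} \cdot 5 \left(-3\right) = 216 \cdot 5 \left(-3\right) = 1080 \left(-3\right) = -3240$)
$H \left(-17\right) 12 I{\left(-5 \right)} = - 3240 \left(-17\right) 12 \left(-5\right) = - 3240 \left(\left(-204\right) \left(-5\right)\right) = \left(-3240\right) 1020 = -3304800$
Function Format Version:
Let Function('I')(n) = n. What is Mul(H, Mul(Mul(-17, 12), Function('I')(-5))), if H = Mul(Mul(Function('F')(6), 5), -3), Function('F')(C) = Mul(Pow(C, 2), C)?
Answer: -3304800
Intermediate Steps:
Function('F')(C) = Pow(C, 3)
H = -3240 (H = Mul(Mul(Pow(6, 3), 5), -3) = Mul(Mul(216, 5), -3) = Mul(1080, -3) = -3240)
Mul(H, Mul(Mul(-17, 12), Function('I')(-5))) = Mul(-3240, Mul(Mul(-17, 12), -5)) = Mul(-3240, Mul(-204, -5)) = Mul(-3240, 1020) = -3304800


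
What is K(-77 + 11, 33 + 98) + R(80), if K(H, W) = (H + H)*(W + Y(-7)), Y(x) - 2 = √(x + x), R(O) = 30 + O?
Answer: -17446 - 132*I*√14 ≈ -17446.0 - 493.9*I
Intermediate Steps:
Y(x) = 2 + √2*√x (Y(x) = 2 + √(x + x) = 2 + √(2*x) = 2 + √2*√x)
K(H, W) = 2*H*(2 + W + I*√14) (K(H, W) = (H + H)*(W + (2 + √2*√(-7))) = (2*H)*(W + (2 + √2*(I*√7))) = (2*H)*(W + (2 + I*√14)) = (2*H)*(2 + W + I*√14) = 2*H*(2 + W + I*√14))
K(-77 + 11, 33 + 98) + R(80) = 2*(-77 + 11)*(2 + (33 + 98) + I*√14) + (30 + 80) = 2*(-66)*(2 + 131 + I*√14) + 110 = 2*(-66)*(133 + I*√14) + 110 = (-17556 - 132*I*√14) + 110 = -17446 - 132*I*√14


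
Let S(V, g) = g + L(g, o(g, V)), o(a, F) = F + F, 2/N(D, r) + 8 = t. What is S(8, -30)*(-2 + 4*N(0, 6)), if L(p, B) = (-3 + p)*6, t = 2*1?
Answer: 760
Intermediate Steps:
t = 2
N(D, r) = -⅓ (N(D, r) = 2/(-8 + 2) = 2/(-6) = 2*(-⅙) = -⅓)
o(a, F) = 2*F
L(p, B) = -18 + 6*p
S(V, g) = -18 + 7*g (S(V, g) = g + (-18 + 6*g) = -18 + 7*g)
S(8, -30)*(-2 + 4*N(0, 6)) = (-18 + 7*(-30))*(-2 + 4*(-⅓)) = (-18 - 210)*(-2 - 4/3) = -228*(-10/3) = 760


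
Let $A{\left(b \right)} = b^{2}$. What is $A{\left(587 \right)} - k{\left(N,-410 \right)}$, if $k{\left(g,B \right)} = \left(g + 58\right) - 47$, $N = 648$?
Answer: $343910$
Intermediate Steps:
$k{\left(g,B \right)} = 11 + g$ ($k{\left(g,B \right)} = \left(58 + g\right) - 47 = 11 + g$)
$A{\left(587 \right)} - k{\left(N,-410 \right)} = 587^{2} - \left(11 + 648\right) = 344569 - 659 = 343910$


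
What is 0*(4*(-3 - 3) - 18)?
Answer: 0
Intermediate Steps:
0*(4*(-3 - 3) - 18) = 0*(4*(-6) - 18) = 0*(-24 - 18) = 0*(-42) = 0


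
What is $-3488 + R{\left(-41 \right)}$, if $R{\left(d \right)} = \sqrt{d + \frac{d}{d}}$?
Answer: $-3488 + 2 i \sqrt{10} \approx -3488.0 + 6.3246 i$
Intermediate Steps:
$R{\left(d \right)} = \sqrt{1 + d}$ ($R{\left(d \right)} = \sqrt{d + 1} = \sqrt{1 + d}$)
$-3488 + R{\left(-41 \right)} = -3488 + \sqrt{1 - 41} = -3488 + \sqrt{-40} = -3488 + 2 i \sqrt{10}$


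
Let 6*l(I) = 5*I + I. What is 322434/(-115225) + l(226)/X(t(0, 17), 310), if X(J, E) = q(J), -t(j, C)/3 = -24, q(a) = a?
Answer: 1412801/4148100 ≈ 0.34059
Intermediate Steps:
t(j, C) = 72 (t(j, C) = -3*(-24) = 72)
X(J, E) = J
l(I) = I (l(I) = (5*I + I)/6 = (6*I)/6 = I)
322434/(-115225) + l(226)/X(t(0, 17), 310) = 322434/(-115225) + 226/72 = 322434*(-1/115225) + 226*(1/72) = -322434/115225 + 113/36 = 1412801/4148100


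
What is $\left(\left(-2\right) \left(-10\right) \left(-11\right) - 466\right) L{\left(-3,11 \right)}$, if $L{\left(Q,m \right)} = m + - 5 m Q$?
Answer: $-120736$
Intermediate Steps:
$L{\left(Q,m \right)} = m - 5 Q m$
$\left(\left(-2\right) \left(-10\right) \left(-11\right) - 466\right) L{\left(-3,11 \right)} = \left(\left(-2\right) \left(-10\right) \left(-11\right) - 466\right) 11 \left(1 - -15\right) = \left(20 \left(-11\right) - 466\right) 11 \left(1 + 15\right) = \left(-220 - 466\right) 11 \cdot 16 = \left(-686\right) 176 = -120736$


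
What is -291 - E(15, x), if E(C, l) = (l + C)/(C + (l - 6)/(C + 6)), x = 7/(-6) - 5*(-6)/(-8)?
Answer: -1064400/3649 ≈ -291.70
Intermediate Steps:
x = -59/12 (x = 7*(-1/6) + 30*(-1/8) = -7/6 - 15/4 = -59/12 ≈ -4.9167)
E(C, l) = (C + l)/(C + (-6 + l)/(6 + C))
-291 - E(15, x) = -291 - (15**2 + 6*15 + 6*(-59/12) + 15*(-59/12))/(-6 - 59/12 + 15**2 + 6*15) = -291 - (225 + 90 - 59/2 - 295/4)/(-6 - 59/12 + 225 + 90) = -291 - 847/(3649/12*4) = -291 - 12*847/(3649*4) = -291 - 1*2541/3649 = -291 - 2541/3649 = -1064400/3649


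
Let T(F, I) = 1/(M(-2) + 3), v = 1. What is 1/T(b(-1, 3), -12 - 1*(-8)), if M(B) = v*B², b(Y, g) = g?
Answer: 7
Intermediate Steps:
M(B) = B² (M(B) = 1*B² = B²)
T(F, I) = ⅐ (T(F, I) = 1/((-2)² + 3) = 1/(4 + 3) = 1/7 = ⅐)
1/T(b(-1, 3), -12 - 1*(-8)) = 1/(⅐) = 7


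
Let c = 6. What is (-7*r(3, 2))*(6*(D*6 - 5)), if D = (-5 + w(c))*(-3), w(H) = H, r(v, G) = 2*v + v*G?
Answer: 11592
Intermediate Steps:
r(v, G) = 2*v + G*v
D = -3 (D = (-5 + 6)*(-3) = 1*(-3) = -3)
(-7*r(3, 2))*(6*(D*6 - 5)) = (-21*(2 + 2))*(6*(-3*6 - 5)) = (-21*4)*(6*(-18 - 5)) = (-7*12)*(6*(-23)) = -84*(-138) = 11592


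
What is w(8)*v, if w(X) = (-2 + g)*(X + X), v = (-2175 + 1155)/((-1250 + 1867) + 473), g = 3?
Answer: -1632/109 ≈ -14.972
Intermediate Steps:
v = -102/109 (v = -1020/(617 + 473) = -1020/1090 = -1020*1/1090 = -102/109 ≈ -0.93578)
w(X) = 2*X (w(X) = (-2 + 3)*(X + X) = 1*(2*X) = 2*X)
w(8)*v = (2*8)*(-102/109) = 16*(-102/109) = -1632/109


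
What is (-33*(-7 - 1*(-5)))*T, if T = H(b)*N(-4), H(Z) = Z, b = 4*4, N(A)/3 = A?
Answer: -12672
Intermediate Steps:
N(A) = 3*A
b = 16
T = -192 (T = 16*(3*(-4)) = 16*(-12) = -192)
(-33*(-7 - 1*(-5)))*T = -33*(-7 - 1*(-5))*(-192) = -33*(-7 + 5)*(-192) = -33*(-2)*(-192) = 66*(-192) = -12672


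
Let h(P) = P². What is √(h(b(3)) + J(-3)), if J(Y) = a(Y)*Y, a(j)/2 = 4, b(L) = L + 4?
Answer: 5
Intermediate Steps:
b(L) = 4 + L
a(j) = 8 (a(j) = 2*4 = 8)
J(Y) = 8*Y
√(h(b(3)) + J(-3)) = √((4 + 3)² + 8*(-3)) = √(7² - 24) = √(49 - 24) = √25 = 5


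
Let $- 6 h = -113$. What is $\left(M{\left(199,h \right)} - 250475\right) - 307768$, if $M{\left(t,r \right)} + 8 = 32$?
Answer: $-558219$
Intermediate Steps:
$h = \frac{113}{6}$ ($h = \left(- \frac{1}{6}\right) \left(-113\right) = \frac{113}{6} \approx 18.833$)
$M{\left(t,r \right)} = 24$ ($M{\left(t,r \right)} = -8 + 32 = 24$)
$\left(M{\left(199,h \right)} - 250475\right) - 307768 = \left(24 - 250475\right) - 307768 = -250451 - 307768 = -558219$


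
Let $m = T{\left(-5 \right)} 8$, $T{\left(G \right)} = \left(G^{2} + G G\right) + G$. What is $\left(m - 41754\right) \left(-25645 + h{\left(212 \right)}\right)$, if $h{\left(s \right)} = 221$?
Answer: $1052401056$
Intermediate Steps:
$T{\left(G \right)} = G + 2 G^{2}$ ($T{\left(G \right)} = \left(G^{2} + G^{2}\right) + G = 2 G^{2} + G = G + 2 G^{2}$)
$m = 360$ ($m = - 5 \left(1 + 2 \left(-5\right)\right) 8 = - 5 \left(1 - 10\right) 8 = \left(-5\right) \left(-9\right) 8 = 45 \cdot 8 = 360$)
$\left(m - 41754\right) \left(-25645 + h{\left(212 \right)}\right) = \left(360 - 41754\right) \left(-25645 + 221\right) = \left(-41394\right) \left(-25424\right) = 1052401056$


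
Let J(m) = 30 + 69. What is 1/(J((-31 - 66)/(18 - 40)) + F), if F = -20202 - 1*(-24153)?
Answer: 1/4050 ≈ 0.00024691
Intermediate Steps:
F = 3951 (F = -20202 + 24153 = 3951)
J(m) = 99
1/(J((-31 - 66)/(18 - 40)) + F) = 1/(99 + 3951) = 1/4050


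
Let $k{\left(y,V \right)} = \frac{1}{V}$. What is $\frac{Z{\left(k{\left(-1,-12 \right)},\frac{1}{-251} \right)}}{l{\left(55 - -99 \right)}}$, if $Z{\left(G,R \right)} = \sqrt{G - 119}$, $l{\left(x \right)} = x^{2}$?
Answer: $\frac{i \sqrt{4287}}{142296} \approx 0.00046013 i$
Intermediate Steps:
$Z{\left(G,R \right)} = \sqrt{-119 + G}$
$\frac{Z{\left(k{\left(-1,-12 \right)},\frac{1}{-251} \right)}}{l{\left(55 - -99 \right)}} = \frac{\sqrt{-119 + \frac{1}{-12}}}{\left(55 - -99\right)^{2}} = \frac{\sqrt{-119 - \frac{1}{12}}}{\left(55 + 99\right)^{2}} = \frac{\sqrt{- \frac{1429}{12}}}{154^{2}} = \frac{\frac{1}{6} i \sqrt{4287}}{23716} = \frac{i \sqrt{4287}}{6} \cdot \frac{1}{23716} = \frac{i \sqrt{4287}}{142296}$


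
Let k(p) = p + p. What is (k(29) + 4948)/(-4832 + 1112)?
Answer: -2503/1860 ≈ -1.3457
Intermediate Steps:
k(p) = 2*p
(k(29) + 4948)/(-4832 + 1112) = (2*29 + 4948)/(-4832 + 1112) = (58 + 4948)/(-3720) = 5006*(-1/3720) = -2503/1860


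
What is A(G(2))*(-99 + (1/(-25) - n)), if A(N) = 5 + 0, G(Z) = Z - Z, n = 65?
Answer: -4101/5 ≈ -820.20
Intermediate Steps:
G(Z) = 0
A(N) = 5
A(G(2))*(-99 + (1/(-25) - n)) = 5*(-99 + (1/(-25) - 1*65)) = 5*(-99 + (-1/25 - 65)) = 5*(-99 - 1626/25) = 5*(-4101/25) = -4101/5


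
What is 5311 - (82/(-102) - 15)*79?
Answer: 334535/51 ≈ 6559.5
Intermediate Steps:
5311 - (82/(-102) - 15)*79 = 5311 - (82*(-1/102) - 15)*79 = 5311 - (-41/51 - 15)*79 = 5311 - (-806)*79/51 = 5311 - 1*(-63674/51) = 5311 + 63674/51 = 334535/51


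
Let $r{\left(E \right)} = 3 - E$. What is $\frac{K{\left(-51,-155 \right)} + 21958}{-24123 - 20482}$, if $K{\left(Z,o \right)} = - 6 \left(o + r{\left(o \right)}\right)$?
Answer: $- \frac{4388}{8921} \approx -0.49187$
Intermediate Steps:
$K{\left(Z,o \right)} = -18$ ($K{\left(Z,o \right)} = - 6 \left(o - \left(-3 + o\right)\right) = \left(-6\right) 3 = -18$)
$\frac{K{\left(-51,-155 \right)} + 21958}{-24123 - 20482} = \frac{-18 + 21958}{-24123 - 20482} = \frac{21940}{-44605} = 21940 \left(- \frac{1}{44605}\right) = - \frac{4388}{8921}$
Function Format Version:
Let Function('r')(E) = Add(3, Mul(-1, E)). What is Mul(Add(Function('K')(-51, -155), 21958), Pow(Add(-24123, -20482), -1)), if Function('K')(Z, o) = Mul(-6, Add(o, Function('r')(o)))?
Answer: Rational(-4388, 8921) ≈ -0.49187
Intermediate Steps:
Function('K')(Z, o) = -18 (Function('K')(Z, o) = Mul(-6, Add(o, Add(3, Mul(-1, o)))) = Mul(-6, 3) = -18)
Mul(Add(Function('K')(-51, -155), 21958), Pow(Add(-24123, -20482), -1)) = Mul(Add(-18, 21958), Pow(Add(-24123, -20482), -1)) = Mul(21940, Pow(-44605, -1)) = Mul(21940, Rational(-1, 44605)) = Rational(-4388, 8921)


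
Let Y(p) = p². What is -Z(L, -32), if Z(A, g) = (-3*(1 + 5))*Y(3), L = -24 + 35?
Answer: 162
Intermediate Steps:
L = 11
Z(A, g) = -162 (Z(A, g) = -3*(1 + 5)*3² = -3*6*9 = -18*9 = -162)
-Z(L, -32) = -1*(-162) = 162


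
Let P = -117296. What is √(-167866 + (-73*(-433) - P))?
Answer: I*√18961 ≈ 137.7*I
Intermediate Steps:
√(-167866 + (-73*(-433) - P)) = √(-167866 + (-73*(-433) - 1*(-117296))) = √(-167866 + (31609 + 117296)) = √(-167866 + 148905) = √(-18961) = I*√18961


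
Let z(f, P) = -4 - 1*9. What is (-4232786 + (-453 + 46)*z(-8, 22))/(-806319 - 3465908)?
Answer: 4227495/4272227 ≈ 0.98953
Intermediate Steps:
z(f, P) = -13 (z(f, P) = -4 - 9 = -13)
(-4232786 + (-453 + 46)*z(-8, 22))/(-806319 - 3465908) = (-4232786 + (-453 + 46)*(-13))/(-806319 - 3465908) = (-4232786 - 407*(-13))/(-4272227) = (-4232786 + 5291)*(-1/4272227) = -4227495*(-1/4272227) = 4227495/4272227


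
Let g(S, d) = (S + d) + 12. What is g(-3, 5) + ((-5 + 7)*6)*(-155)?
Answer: -1846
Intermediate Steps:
g(S, d) = 12 + S + d
g(-3, 5) + ((-5 + 7)*6)*(-155) = (12 - 3 + 5) + ((-5 + 7)*6)*(-155) = 14 + (2*6)*(-155) = 14 + 12*(-155) = 14 - 1860 = -1846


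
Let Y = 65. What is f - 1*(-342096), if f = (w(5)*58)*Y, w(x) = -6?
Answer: 319476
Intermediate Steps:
f = -22620 (f = -6*58*65 = -348*65 = -22620)
f - 1*(-342096) = -22620 - 1*(-342096) = -22620 + 342096 = 319476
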